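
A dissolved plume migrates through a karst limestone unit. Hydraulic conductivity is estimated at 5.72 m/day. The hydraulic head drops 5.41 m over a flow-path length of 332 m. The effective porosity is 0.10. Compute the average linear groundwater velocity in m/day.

0.932

Hydraulic gradient i = Δh / L = 5.41 / 332 = 0.01630.
Darcy flux q = K · i = 5.720 × 0.01630 = 0.09321 m/day.
Seepage velocity v = q / n_e = 0.09321 / 0.10 = 0.9321 m/day.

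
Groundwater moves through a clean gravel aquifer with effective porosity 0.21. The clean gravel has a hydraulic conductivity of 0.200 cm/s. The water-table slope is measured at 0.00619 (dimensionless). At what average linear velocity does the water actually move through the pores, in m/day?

Convert K: 0.200 cm/s × 864 = 172.8 m/day.
Hydraulic gradient i = 0.00619.
Darcy flux q = K · i = 172.8 × 0.006190 = 1.070 m/day.
Seepage velocity v = q / n_e = 1.070 / 0.21 = 5.093 m/day.

5.09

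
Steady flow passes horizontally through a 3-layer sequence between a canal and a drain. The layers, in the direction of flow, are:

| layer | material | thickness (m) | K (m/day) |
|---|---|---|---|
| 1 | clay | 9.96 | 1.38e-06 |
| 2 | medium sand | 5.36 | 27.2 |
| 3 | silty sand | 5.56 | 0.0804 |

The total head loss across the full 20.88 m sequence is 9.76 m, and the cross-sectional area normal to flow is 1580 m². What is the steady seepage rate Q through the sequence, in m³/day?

0.00214

Flow is perpendicular to layering, so the layers act in series and the equivalent K is the thickness-weighted harmonic mean.
Total thickness L = 9.96 + 5.36 + 5.56 = 20.88 m.
Σ(b_i/K_i) = 9.96/1.38e-06 + 5.36/27.2 + 5.56/0.0804 = 7.217e+06 d.
K_eq = L / Σ(b_i/K_i) = 20.88 / 7.217e+06 = 2.893e-06 m/day.
Q = K_eq · A · (Δh/L) = 2.893e-06 × 1580 × (9.76/20.88) = 0.002137 m³/day.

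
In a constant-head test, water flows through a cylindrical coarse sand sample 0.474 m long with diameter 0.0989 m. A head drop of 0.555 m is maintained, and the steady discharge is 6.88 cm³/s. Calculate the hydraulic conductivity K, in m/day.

66.1

Cross-sectional area A = π·(d/2)² = π × (0.0989/2)² = 0.007682 m².
Convert discharge: 6.88 cm³/s = 6.880e-06 m³/s.
Darcy's law rearranged: K = Q·L / (A·Δh) = 6.880e-06 × 0.474 / (0.007682 × 0.555) = 0.0007649 m/s = 66.09 m/day.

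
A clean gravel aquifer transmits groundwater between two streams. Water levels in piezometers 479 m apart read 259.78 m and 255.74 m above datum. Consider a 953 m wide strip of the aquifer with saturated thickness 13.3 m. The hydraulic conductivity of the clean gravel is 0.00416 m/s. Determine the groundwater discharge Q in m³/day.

38400

Convert K: 0.00416 m/s × 86400 = 359.4 m/day.
Cross-sectional area A = 953 × 13.3 = 12675 m².
Hydraulic gradient i = (259.78 − 255.74) / 479 = 4.04 / 479 = 0.008434.
Darcy's law: Q = K · A · i = 359.4 × 12675 × 0.008434 = 38424 m³/day.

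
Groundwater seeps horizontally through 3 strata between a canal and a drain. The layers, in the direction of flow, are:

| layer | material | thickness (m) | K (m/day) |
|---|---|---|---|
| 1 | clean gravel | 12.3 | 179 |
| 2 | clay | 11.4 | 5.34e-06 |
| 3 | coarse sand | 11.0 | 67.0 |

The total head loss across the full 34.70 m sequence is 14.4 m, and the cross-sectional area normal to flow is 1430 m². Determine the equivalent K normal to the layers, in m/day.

1.63e-05

Flow is perpendicular to layering, so the layers act in series and the equivalent K is the thickness-weighted harmonic mean.
Total thickness L = 12.3 + 11.4 + 11.0 = 34.70 m.
Σ(b_i/K_i) = 12.3/179 + 11.4/5.34e-06 + 11.0/67.0 = 2.135e+06 d.
K_eq = L / Σ(b_i/K_i) = 34.70 / 2.135e+06 = 1.625e-05 m/day.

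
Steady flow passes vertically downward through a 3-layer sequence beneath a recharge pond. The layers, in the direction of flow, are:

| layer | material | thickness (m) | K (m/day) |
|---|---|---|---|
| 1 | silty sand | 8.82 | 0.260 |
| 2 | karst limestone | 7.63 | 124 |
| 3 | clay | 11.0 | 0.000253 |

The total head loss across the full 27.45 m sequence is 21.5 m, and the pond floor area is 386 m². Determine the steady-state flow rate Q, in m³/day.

Flow is perpendicular to layering, so the layers act in series and the equivalent K is the thickness-weighted harmonic mean.
Total thickness L = 8.82 + 7.63 + 11.0 = 27.45 m.
Σ(b_i/K_i) = 8.82/0.260 + 7.63/124 + 11.0/0.000253 = 43512 d.
K_eq = L / Σ(b_i/K_i) = 27.45 / 43512 = 0.0006309 m/day.
Q = K_eq · A · (Δh/L) = 0.0006309 × 386 × (21.5/27.45) = 0.1907 m³/day.

0.191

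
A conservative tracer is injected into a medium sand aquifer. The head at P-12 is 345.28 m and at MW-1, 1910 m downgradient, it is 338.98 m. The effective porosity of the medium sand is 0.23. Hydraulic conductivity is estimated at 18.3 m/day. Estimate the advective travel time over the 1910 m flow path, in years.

Hydraulic gradient i = (345.28 − 338.98) / 1910 = 6.3 / 1910 = 0.003298.
Darcy flux q = K · i = 18.30 × 0.003298 = 0.06036 m/day.
Seepage velocity v = q / n_e = 0.06036 / 0.23 = 0.2624 m/day.
Travel time t = L / v = 1910 / 0.2624 = 7278 days = 19.93 years.

19.9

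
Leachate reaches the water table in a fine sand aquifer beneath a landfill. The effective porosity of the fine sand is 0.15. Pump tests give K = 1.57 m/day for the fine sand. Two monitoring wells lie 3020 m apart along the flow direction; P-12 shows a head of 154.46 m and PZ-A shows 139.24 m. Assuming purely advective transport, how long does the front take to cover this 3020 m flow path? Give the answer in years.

157

Hydraulic gradient i = (154.46 − 139.24) / 3020 = 15.22 / 3020 = 0.005040.
Darcy flux q = K · i = 1.570 × 0.005040 = 0.007912 m/day.
Seepage velocity v = q / n_e = 0.007912 / 0.15 = 0.05275 m/day.
Travel time t = L / v = 3020 / 0.05275 = 57252 days = 156.7 years.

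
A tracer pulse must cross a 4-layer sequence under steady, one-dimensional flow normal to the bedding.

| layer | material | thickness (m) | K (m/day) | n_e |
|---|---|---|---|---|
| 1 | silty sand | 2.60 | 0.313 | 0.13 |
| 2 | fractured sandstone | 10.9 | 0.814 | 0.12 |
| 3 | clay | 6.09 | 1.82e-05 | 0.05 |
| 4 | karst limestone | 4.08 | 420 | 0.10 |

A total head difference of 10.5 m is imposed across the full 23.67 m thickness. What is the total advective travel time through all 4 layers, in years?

206

With flow normal to the layers, continuity requires the same specific discharge q through every layer.
Σ(b_i/K_i) = 2.60/0.313 + 10.9/0.814 + 6.09/1.82e-05 + 4.08/420 = 3.346e+05 d.
q = Δh / Σ(b_i/K_i) = 10.5 / 3.346e+05 = 3.138e-05 m/day.
In each layer the seepage velocity is v_i = q/n_i, so the layer transit time is t_i = b_i·n_i / q:
  layer 1 (silty sand): t_1 = 2.60 × 0.13 / 3.138e-05 = 10772 d
  layer 2 (fractured sandstone): t_2 = 10.9 × 0.12 / 3.138e-05 = 41686 d
  layer 3 (clay): t_3 = 6.09 × 0.05 / 3.138e-05 = 9704 d
  layer 4 (karst limestone): t_4 = 4.08 × 0.10 / 3.138e-05 = 13003 d
Total t = Σ t_i = 75166 days = 205.8 years.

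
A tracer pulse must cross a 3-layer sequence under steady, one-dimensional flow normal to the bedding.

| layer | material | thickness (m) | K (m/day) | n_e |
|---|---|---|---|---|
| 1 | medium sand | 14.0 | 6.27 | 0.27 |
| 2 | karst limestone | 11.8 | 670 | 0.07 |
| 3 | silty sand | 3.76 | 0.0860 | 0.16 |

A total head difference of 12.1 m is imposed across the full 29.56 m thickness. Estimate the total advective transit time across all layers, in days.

19.8

With flow normal to the layers, continuity requires the same specific discharge q through every layer.
Σ(b_i/K_i) = 14.0/6.27 + 11.8/670 + 3.76/0.0860 = 45.97 d.
q = Δh / Σ(b_i/K_i) = 12.1 / 45.97 = 0.2632 m/day.
In each layer the seepage velocity is v_i = q/n_i, so the layer transit time is t_i = b_i·n_i / q:
  layer 1 (medium sand): t_1 = 14.0 × 0.27 / 0.2632 = 14.36 d
  layer 2 (karst limestone): t_2 = 11.8 × 0.07 / 0.2632 = 3.138 d
  layer 3 (silty sand): t_3 = 3.76 × 0.16 / 0.2632 = 2.286 d
Total t = Σ t_i = 19.79 days.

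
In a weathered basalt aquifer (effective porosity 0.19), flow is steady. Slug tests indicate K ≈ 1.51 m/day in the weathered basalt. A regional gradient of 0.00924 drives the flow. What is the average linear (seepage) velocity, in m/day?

Hydraulic gradient i = 0.00924.
Darcy flux q = K · i = 1.510 × 0.009240 = 0.01395 m/day.
Seepage velocity v = q / n_e = 0.01395 / 0.19 = 0.07343 m/day.

0.0734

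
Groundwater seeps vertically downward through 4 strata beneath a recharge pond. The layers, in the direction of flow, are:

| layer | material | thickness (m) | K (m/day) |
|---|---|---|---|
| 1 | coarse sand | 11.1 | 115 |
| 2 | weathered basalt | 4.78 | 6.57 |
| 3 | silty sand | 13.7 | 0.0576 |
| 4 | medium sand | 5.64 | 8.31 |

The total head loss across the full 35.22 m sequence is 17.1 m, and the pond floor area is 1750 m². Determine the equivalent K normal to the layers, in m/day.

0.147

Flow is perpendicular to layering, so the layers act in series and the equivalent K is the thickness-weighted harmonic mean.
Total thickness L = 11.1 + 4.78 + 13.7 + 5.64 = 35.22 m.
Σ(b_i/K_i) = 11.1/115 + 4.78/6.57 + 13.7/0.0576 + 5.64/8.31 = 239.3 d.
K_eq = L / Σ(b_i/K_i) = 35.22 / 239.3 = 0.1471 m/day.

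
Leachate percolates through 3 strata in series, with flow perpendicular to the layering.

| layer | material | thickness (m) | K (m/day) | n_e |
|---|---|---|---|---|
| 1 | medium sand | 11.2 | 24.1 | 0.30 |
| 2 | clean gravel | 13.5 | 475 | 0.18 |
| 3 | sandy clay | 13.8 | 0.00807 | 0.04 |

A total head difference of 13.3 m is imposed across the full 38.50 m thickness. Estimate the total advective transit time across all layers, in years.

2.23

With flow normal to the layers, continuity requires the same specific discharge q through every layer.
Σ(b_i/K_i) = 11.2/24.1 + 13.5/475 + 13.8/0.00807 = 1711 d.
q = Δh / Σ(b_i/K_i) = 13.3 / 1711 = 0.007775 m/day.
In each layer the seepage velocity is v_i = q/n_i, so the layer transit time is t_i = b_i·n_i / q:
  layer 1 (medium sand): t_1 = 11.2 × 0.30 / 0.007775 = 432.1 d
  layer 2 (clean gravel): t_2 = 13.5 × 0.18 / 0.007775 = 312.5 d
  layer 3 (sandy clay): t_3 = 13.8 × 0.04 / 0.007775 = 70.99 d
Total t = Σ t_i = 815.7 days = 2.233 years.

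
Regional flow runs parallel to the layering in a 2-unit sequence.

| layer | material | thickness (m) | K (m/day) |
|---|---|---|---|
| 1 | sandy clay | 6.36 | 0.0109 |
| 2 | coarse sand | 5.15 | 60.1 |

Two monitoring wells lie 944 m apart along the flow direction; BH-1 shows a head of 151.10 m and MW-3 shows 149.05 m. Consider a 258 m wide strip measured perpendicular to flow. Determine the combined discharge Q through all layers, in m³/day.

173

Flow is parallel to layering, so each bed carries its own Darcy discharge and the transmissivities add.
Σ(K_i·b_i) = 0.0109×6.36 + 60.1×5.15 = 309.6 m²/day.
Hydraulic gradient i = (151.10 − 149.05) / 944 = 2.05 / 944 = 0.002172.
Q = Σ(K_i·b_i) · W · i = 309.6 × 258 × 0.002172 = 173.5 m³/day.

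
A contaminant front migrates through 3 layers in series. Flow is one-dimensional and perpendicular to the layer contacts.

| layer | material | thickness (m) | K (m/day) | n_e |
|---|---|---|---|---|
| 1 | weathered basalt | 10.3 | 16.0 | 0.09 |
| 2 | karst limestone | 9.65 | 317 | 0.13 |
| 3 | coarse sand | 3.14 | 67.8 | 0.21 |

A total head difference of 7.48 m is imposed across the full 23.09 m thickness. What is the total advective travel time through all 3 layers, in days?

With flow normal to the layers, continuity requires the same specific discharge q through every layer.
Σ(b_i/K_i) = 10.3/16.0 + 9.65/317 + 3.14/67.8 = 0.7205 d.
q = Δh / Σ(b_i/K_i) = 7.48 / 0.7205 = 10.38 m/day.
In each layer the seepage velocity is v_i = q/n_i, so the layer transit time is t_i = b_i·n_i / q:
  layer 1 (weathered basalt): t_1 = 10.3 × 0.09 / 10.38 = 0.08929 d
  layer 2 (karst limestone): t_2 = 9.65 × 0.13 / 10.38 = 0.1208 d
  layer 3 (coarse sand): t_3 = 3.14 × 0.21 / 10.38 = 0.06352 d
Total t = Σ t_i = 0.2736 days.

0.274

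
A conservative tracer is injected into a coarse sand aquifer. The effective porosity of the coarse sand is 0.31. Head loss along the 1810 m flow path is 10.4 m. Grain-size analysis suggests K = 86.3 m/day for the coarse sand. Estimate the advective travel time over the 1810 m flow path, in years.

Hydraulic gradient i = Δh / L = 10.4 / 1810 = 0.005746.
Darcy flux q = K · i = 86.30 × 0.005746 = 0.4959 m/day.
Seepage velocity v = q / n_e = 0.4959 / 0.31 = 1.600 m/day.
Travel time t = L / v = 1810 / 1.600 = 1132 days = 3.098 years.

3.10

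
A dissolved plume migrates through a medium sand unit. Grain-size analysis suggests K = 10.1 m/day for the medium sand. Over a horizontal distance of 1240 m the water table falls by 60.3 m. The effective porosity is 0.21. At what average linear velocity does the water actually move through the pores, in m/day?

Hydraulic gradient i = Δh / L = 60.3 / 1240 = 0.04863.
Darcy flux q = K · i = 10.10 × 0.04863 = 0.4912 m/day.
Seepage velocity v = q / n_e = 0.4912 / 0.21 = 2.339 m/day.

2.34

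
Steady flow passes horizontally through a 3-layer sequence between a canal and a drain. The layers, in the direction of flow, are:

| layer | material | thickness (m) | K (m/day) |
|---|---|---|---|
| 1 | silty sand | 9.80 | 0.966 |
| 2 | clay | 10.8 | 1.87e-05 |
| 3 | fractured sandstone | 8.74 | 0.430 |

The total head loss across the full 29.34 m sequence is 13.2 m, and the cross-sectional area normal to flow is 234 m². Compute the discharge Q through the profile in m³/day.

Flow is perpendicular to layering, so the layers act in series and the equivalent K is the thickness-weighted harmonic mean.
Total thickness L = 9.80 + 10.8 + 8.74 = 29.34 m.
Σ(b_i/K_i) = 9.80/0.966 + 10.8/1.87e-05 + 8.74/0.430 = 5.776e+05 d.
K_eq = L / Σ(b_i/K_i) = 29.34 / 5.776e+05 = 5.080e-05 m/day.
Q = K_eq · A · (Δh/L) = 5.080e-05 × 234 × (13.2/29.34) = 0.005348 m³/day.

0.00535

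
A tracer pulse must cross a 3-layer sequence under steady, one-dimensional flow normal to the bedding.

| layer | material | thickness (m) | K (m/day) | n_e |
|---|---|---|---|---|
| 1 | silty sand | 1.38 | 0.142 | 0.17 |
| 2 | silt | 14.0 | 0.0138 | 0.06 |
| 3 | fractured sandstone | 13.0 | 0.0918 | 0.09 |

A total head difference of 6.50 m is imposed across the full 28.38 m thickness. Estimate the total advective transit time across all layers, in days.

403

With flow normal to the layers, continuity requires the same specific discharge q through every layer.
Σ(b_i/K_i) = 1.38/0.142 + 14.0/0.0138 + 13.0/0.0918 = 1166 d.
q = Δh / Σ(b_i/K_i) = 6.50 / 1166 = 0.005575 m/day.
In each layer the seepage velocity is v_i = q/n_i, so the layer transit time is t_i = b_i·n_i / q:
  layer 1 (silty sand): t_1 = 1.38 × 0.17 / 0.005575 = 42.08 d
  layer 2 (silt): t_2 = 14.0 × 0.06 / 0.005575 = 150.7 d
  layer 3 (fractured sandstone): t_3 = 13.0 × 0.09 / 0.005575 = 209.8 d
Total t = Σ t_i = 402.6 days.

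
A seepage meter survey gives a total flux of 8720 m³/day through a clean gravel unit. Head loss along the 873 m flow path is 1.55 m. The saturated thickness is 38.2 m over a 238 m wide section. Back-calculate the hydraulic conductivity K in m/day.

540

Cross-sectional area A = 238 × 38.2 = 9092 m².
Hydraulic gradient i = Δh / L = 1.55 / 873 = 0.001775.
From Q = K·A·i, K = Q / (A·i) = 8720 / (9092 × 0.001775) = 540.2 m/day.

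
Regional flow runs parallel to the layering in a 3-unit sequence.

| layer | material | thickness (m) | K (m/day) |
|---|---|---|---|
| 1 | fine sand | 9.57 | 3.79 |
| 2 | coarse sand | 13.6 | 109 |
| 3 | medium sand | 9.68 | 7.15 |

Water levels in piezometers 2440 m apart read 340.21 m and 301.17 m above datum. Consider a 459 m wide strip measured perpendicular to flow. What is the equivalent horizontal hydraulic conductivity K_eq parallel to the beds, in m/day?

48.3

Flow is parallel to layering, so each bed carries its own Darcy discharge and the transmissivities add.
Σ(K_i·b_i) = 3.79×9.57 + 109×13.6 + 7.15×9.68 = 1588 m²/day.
Total thickness b = 32.85 m, so K_eq = Σ(K_i·b_i)/b = 48.34 m/day.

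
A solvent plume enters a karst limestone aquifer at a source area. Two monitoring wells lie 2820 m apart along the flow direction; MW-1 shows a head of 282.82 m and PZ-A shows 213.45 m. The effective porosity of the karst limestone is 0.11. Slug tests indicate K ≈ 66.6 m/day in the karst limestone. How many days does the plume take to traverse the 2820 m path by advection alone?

189

Hydraulic gradient i = (282.82 − 213.45) / 2820 = 69.37 / 2820 = 0.02460.
Darcy flux q = K · i = 66.60 × 0.02460 = 1.638 m/day.
Seepage velocity v = q / n_e = 1.638 / 0.11 = 14.89 m/day.
Travel time t = L / v = 2820 / 14.89 = 189.3 days.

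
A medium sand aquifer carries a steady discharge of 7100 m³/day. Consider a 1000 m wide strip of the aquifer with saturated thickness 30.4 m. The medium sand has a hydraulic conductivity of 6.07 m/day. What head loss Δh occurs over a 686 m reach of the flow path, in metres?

Cross-sectional area A = 1000 × 30.4 = 30400 m².
From Q = K·A·i, i = Q / (K·A) = 7100 / (6.070 × 30400) = 0.03848.
Head loss Δh = i · L = 0.03848 × 686 = 26.39 m.

26.4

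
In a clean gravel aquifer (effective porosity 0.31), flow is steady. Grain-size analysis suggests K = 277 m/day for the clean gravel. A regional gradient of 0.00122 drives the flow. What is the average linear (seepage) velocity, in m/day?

1.09

Hydraulic gradient i = 0.00122.
Darcy flux q = K · i = 277.0 × 0.001220 = 0.3379 m/day.
Seepage velocity v = q / n_e = 0.3379 / 0.31 = 1.090 m/day.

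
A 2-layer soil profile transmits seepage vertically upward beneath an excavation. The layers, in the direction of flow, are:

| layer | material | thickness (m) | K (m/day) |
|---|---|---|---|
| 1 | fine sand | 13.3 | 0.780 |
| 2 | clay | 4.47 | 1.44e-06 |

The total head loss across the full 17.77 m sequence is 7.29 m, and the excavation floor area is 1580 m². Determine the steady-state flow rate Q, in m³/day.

0.00371

Flow is perpendicular to layering, so the layers act in series and the equivalent K is the thickness-weighted harmonic mean.
Total thickness L = 13.3 + 4.47 = 17.77 m.
Σ(b_i/K_i) = 13.3/0.780 + 4.47/1.44e-06 = 3.104e+06 d.
K_eq = L / Σ(b_i/K_i) = 17.77 / 3.104e+06 = 5.725e-06 m/day.
Q = K_eq · A · (Δh/L) = 5.725e-06 × 1580 × (7.29/17.77) = 0.003711 m³/day.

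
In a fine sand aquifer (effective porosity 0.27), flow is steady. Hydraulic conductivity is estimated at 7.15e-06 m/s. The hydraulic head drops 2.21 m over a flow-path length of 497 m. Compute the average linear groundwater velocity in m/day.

Convert K: 7.15e-06 m/s × 86400 = 0.6178 m/day.
Hydraulic gradient i = Δh / L = 2.21 / 497 = 0.004447.
Darcy flux q = K · i = 0.6178 × 0.004447 = 0.002747 m/day.
Seepage velocity v = q / n_e = 0.002747 / 0.27 = 0.01017 m/day.

0.0102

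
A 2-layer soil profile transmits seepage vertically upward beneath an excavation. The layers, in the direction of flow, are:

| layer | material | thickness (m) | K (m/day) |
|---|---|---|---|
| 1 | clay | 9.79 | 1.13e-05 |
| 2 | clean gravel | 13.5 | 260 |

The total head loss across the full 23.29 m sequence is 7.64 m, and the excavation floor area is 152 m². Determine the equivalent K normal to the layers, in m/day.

2.69e-05

Flow is perpendicular to layering, so the layers act in series and the equivalent K is the thickness-weighted harmonic mean.
Total thickness L = 9.79 + 13.5 = 23.29 m.
Σ(b_i/K_i) = 9.79/1.13e-05 + 13.5/260 = 8.664e+05 d.
K_eq = L / Σ(b_i/K_i) = 23.29 / 8.664e+05 = 2.688e-05 m/day.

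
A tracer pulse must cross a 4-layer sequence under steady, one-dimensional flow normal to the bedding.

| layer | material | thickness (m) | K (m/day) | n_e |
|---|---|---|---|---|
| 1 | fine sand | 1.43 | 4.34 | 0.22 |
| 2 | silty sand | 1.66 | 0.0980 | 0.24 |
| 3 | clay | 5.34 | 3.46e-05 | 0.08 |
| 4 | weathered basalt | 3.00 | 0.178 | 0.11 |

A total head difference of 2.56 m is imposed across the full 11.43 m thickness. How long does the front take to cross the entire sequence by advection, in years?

243

With flow normal to the layers, continuity requires the same specific discharge q through every layer.
Σ(b_i/K_i) = 1.43/4.34 + 1.66/0.0980 + 5.34/3.46e-05 + 3.00/0.178 = 1.544e+05 d.
q = Δh / Σ(b_i/K_i) = 2.56 / 1.544e+05 = 1.658e-05 m/day.
In each layer the seepage velocity is v_i = q/n_i, so the layer transit time is t_i = b_i·n_i / q:
  layer 1 (fine sand): t_1 = 1.43 × 0.22 / 1.658e-05 = 18971 d
  layer 2 (silty sand): t_2 = 1.66 × 0.24 / 1.658e-05 = 24024 d
  layer 3 (clay): t_3 = 5.34 × 0.08 / 1.658e-05 = 25760 d
  layer 4 (weathered basalt): t_4 = 3.00 × 0.11 / 1.658e-05 = 19899 d
Total t = Σ t_i = 88654 days = 242.7 years.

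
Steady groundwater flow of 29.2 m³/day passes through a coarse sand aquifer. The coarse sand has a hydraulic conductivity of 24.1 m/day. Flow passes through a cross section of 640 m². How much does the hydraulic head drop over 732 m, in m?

From Q = K·A·i, i = Q / (K·A) = 29.2 / (24.10 × 640.0) = 0.001893.
Head loss Δh = i · L = 0.001893 × 732 = 1.386 m.

1.39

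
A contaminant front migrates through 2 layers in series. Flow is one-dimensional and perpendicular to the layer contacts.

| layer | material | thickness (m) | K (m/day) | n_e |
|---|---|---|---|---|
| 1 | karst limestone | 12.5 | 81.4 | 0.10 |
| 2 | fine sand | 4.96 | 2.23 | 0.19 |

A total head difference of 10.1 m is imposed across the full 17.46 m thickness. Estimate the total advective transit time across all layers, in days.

0.516

With flow normal to the layers, continuity requires the same specific discharge q through every layer.
Σ(b_i/K_i) = 12.5/81.4 + 4.96/2.23 = 2.378 d.
q = Δh / Σ(b_i/K_i) = 10.1 / 2.378 = 4.248 m/day.
In each layer the seepage velocity is v_i = q/n_i, so the layer transit time is t_i = b_i·n_i / q:
  layer 1 (karst limestone): t_1 = 12.5 × 0.10 / 4.248 = 0.2943 d
  layer 2 (fine sand): t_2 = 4.96 × 0.19 / 4.248 = 0.2219 d
Total t = Σ t_i = 0.5161 days.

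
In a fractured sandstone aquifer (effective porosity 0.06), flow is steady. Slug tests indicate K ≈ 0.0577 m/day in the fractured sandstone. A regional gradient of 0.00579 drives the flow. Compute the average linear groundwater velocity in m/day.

Hydraulic gradient i = 0.00579.
Darcy flux q = K · i = 0.05770 × 0.005790 = 0.0003341 m/day.
Seepage velocity v = q / n_e = 0.0003341 / 0.06 = 0.005568 m/day.

0.00557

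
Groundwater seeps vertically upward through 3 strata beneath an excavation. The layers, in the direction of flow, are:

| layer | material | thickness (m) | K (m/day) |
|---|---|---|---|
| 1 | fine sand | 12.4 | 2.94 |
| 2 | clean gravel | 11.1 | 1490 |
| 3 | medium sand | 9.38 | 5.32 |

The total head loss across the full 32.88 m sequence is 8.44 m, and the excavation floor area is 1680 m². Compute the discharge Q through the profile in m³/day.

2370

Flow is perpendicular to layering, so the layers act in series and the equivalent K is the thickness-weighted harmonic mean.
Total thickness L = 12.4 + 11.1 + 9.38 = 32.88 m.
Σ(b_i/K_i) = 12.4/2.94 + 11.1/1490 + 9.38/5.32 = 5.988 d.
K_eq = L / Σ(b_i/K_i) = 32.88 / 5.988 = 5.491 m/day.
Q = K_eq · A · (Δh/L) = 5.491 × 1680 × (8.44/32.88) = 2368 m³/day.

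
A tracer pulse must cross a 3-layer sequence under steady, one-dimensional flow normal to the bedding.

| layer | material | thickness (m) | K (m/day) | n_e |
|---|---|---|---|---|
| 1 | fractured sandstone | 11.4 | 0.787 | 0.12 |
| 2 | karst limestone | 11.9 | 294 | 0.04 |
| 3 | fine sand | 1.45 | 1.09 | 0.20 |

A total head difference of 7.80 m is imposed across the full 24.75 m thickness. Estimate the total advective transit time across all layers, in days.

4.34

With flow normal to the layers, continuity requires the same specific discharge q through every layer.
Σ(b_i/K_i) = 11.4/0.787 + 11.9/294 + 1.45/1.09 = 15.86 d.
q = Δh / Σ(b_i/K_i) = 7.80 / 15.86 = 0.4919 m/day.
In each layer the seepage velocity is v_i = q/n_i, so the layer transit time is t_i = b_i·n_i / q:
  layer 1 (fractured sandstone): t_1 = 11.4 × 0.12 / 0.4919 = 2.781 d
  layer 2 (karst limestone): t_2 = 11.9 × 0.04 / 0.4919 = 0.9676 d
  layer 3 (fine sand): t_3 = 1.45 × 0.20 / 0.4919 = 0.5895 d
Total t = Σ t_i = 4.338 days.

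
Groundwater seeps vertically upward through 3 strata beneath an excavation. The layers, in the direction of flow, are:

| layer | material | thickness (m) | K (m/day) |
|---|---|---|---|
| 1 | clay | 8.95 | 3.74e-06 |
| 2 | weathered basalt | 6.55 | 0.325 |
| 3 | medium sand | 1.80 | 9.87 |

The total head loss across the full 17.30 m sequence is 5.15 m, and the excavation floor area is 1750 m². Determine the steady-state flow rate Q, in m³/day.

0.00377

Flow is perpendicular to layering, so the layers act in series and the equivalent K is the thickness-weighted harmonic mean.
Total thickness L = 8.95 + 6.55 + 1.80 = 17.30 m.
Σ(b_i/K_i) = 8.95/3.74e-06 + 6.55/0.325 + 1.80/9.87 = 2.393e+06 d.
K_eq = L / Σ(b_i/K_i) = 17.30 / 2.393e+06 = 7.229e-06 m/day.
Q = K_eq · A · (Δh/L) = 7.229e-06 × 1750 × (5.15/17.30) = 0.003766 m³/day.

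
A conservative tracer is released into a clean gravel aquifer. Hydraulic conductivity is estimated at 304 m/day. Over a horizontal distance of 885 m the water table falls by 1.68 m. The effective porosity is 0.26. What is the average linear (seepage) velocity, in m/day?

2.22

Hydraulic gradient i = Δh / L = 1.68 / 885 = 0.001898.
Darcy flux q = K · i = 304.0 × 0.001898 = 0.5771 m/day.
Seepage velocity v = q / n_e = 0.5771 / 0.26 = 2.220 m/day.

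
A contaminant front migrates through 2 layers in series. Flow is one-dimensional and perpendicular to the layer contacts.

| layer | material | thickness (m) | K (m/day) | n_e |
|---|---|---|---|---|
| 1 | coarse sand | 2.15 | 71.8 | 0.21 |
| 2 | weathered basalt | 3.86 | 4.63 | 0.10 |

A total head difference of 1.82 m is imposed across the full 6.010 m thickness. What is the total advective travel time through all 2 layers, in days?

0.397

With flow normal to the layers, continuity requires the same specific discharge q through every layer.
Σ(b_i/K_i) = 2.15/71.8 + 3.86/4.63 = 0.8636 d.
q = Δh / Σ(b_i/K_i) = 1.82 / 0.8636 = 2.107 m/day.
In each layer the seepage velocity is v_i = q/n_i, so the layer transit time is t_i = b_i·n_i / q:
  layer 1 (coarse sand): t_1 = 2.15 × 0.21 / 2.107 = 0.2142 d
  layer 2 (weathered basalt): t_2 = 3.86 × 0.10 / 2.107 = 0.1832 d
Total t = Σ t_i = 0.3974 days.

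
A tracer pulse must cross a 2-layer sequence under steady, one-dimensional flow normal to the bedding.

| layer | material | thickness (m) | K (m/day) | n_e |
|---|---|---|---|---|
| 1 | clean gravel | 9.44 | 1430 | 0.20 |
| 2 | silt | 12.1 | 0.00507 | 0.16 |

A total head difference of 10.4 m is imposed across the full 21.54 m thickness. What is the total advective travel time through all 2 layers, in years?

With flow normal to the layers, continuity requires the same specific discharge q through every layer.
Σ(b_i/K_i) = 9.44/1430 + 12.1/0.00507 = 2387 d.
q = Δh / Σ(b_i/K_i) = 10.4 / 2387 = 0.004358 m/day.
In each layer the seepage velocity is v_i = q/n_i, so the layer transit time is t_i = b_i·n_i / q:
  layer 1 (clean gravel): t_1 = 9.44 × 0.20 / 0.004358 = 433.3 d
  layer 2 (silt): t_2 = 12.1 × 0.16 / 0.004358 = 444.3 d
Total t = Σ t_i = 877.5 days = 2.403 years.

2.40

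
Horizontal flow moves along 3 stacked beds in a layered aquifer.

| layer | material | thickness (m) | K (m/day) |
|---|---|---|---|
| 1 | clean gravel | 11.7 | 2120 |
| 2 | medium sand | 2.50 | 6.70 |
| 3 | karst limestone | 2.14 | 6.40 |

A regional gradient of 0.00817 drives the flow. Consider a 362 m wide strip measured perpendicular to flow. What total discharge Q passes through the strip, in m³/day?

73400

Flow is parallel to layering, so each bed carries its own Darcy discharge and the transmissivities add.
Σ(K_i·b_i) = 2120×11.7 + 6.70×2.50 + 6.40×2.14 = 24834 m²/day.
Hydraulic gradient i = 0.00817.
Q = Σ(K_i·b_i) · W · i = 24834 × 362 × 0.008170 = 73449 m³/day.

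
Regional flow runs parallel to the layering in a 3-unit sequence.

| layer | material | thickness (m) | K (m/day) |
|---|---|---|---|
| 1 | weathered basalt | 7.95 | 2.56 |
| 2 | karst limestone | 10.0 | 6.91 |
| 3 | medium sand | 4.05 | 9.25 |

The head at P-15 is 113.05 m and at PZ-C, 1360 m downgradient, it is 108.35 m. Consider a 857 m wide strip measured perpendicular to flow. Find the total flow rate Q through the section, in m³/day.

Flow is parallel to layering, so each bed carries its own Darcy discharge and the transmissivities add.
Σ(K_i·b_i) = 2.56×7.95 + 6.91×10.0 + 9.25×4.05 = 126.9 m²/day.
Hydraulic gradient i = (113.05 − 108.35) / 1360 = 4.7 / 1360 = 0.003456.
Q = Σ(K_i·b_i) · W · i = 126.9 × 857 × 0.003456 = 375.9 m³/day.

376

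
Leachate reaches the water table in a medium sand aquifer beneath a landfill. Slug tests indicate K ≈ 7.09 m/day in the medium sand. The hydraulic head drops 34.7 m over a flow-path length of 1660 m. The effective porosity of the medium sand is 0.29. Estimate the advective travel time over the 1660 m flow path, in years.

Hydraulic gradient i = Δh / L = 34.7 / 1660 = 0.02090.
Darcy flux q = K · i = 7.090 × 0.02090 = 0.1482 m/day.
Seepage velocity v = q / n_e = 0.1482 / 0.29 = 0.5111 m/day.
Travel time t = L / v = 1660 / 0.5111 = 3248 days = 8.893 years.

8.89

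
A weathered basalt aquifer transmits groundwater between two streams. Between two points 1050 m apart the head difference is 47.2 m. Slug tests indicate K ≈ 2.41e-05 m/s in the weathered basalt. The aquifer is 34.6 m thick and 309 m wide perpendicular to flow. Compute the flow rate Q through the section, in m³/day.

Convert K: 2.41e-05 m/s × 86400 = 2.082 m/day.
Cross-sectional area A = 309 × 34.6 = 10691 m².
Hydraulic gradient i = Δh / L = 47.2 / 1050 = 0.04495.
Darcy's law: Q = K · A · i = 2.082 × 10691 × 0.04495 = 1001 m³/day.

1000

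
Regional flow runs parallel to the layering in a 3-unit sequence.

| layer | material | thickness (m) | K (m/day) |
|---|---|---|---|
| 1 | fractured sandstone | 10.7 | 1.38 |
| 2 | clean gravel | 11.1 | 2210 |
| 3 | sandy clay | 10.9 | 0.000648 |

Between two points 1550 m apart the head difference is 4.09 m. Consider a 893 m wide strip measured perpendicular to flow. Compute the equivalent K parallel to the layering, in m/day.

Flow is parallel to layering, so each bed carries its own Darcy discharge and the transmissivities add.
Σ(K_i·b_i) = 1.38×10.7 + 2210×11.1 + 0.000648×10.9 = 24546 m²/day.
Total thickness b = 32.70 m, so K_eq = Σ(K_i·b_i)/b = 750.6 m/day.

751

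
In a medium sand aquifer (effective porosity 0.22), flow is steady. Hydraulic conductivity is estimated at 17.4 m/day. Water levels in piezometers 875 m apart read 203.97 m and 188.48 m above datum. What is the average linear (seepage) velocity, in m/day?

Hydraulic gradient i = (203.97 − 188.48) / 875 = 15.49 / 875 = 0.01770.
Darcy flux q = K · i = 17.40 × 0.01770 = 0.3080 m/day.
Seepage velocity v = q / n_e = 0.3080 / 0.22 = 1.400 m/day.

1.40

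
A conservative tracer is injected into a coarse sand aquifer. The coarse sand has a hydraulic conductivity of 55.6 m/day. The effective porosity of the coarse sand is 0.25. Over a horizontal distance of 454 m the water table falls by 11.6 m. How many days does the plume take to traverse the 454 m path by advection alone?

Hydraulic gradient i = Δh / L = 11.6 / 454 = 0.02555.
Darcy flux q = K · i = 55.60 × 0.02555 = 1.421 m/day.
Seepage velocity v = q / n_e = 1.421 / 0.25 = 5.682 m/day.
Travel time t = L / v = 454 / 5.682 = 79.89 days.

79.9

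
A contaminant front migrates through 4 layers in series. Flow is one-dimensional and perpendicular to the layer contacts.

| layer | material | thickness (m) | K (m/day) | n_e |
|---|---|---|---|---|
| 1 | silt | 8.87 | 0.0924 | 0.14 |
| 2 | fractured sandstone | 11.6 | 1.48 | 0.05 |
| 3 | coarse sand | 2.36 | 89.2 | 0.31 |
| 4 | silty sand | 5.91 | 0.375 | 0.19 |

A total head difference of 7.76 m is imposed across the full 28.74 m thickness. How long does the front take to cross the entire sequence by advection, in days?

56.7

With flow normal to the layers, continuity requires the same specific discharge q through every layer.
Σ(b_i/K_i) = 8.87/0.0924 + 11.6/1.48 + 2.36/89.2 + 5.91/0.375 = 119.6 d.
q = Δh / Σ(b_i/K_i) = 7.76 / 119.6 = 0.06487 m/day.
In each layer the seepage velocity is v_i = q/n_i, so the layer transit time is t_i = b_i·n_i / q:
  layer 1 (silt): t_1 = 8.87 × 0.14 / 0.06487 = 19.14 d
  layer 2 (fractured sandstone): t_2 = 11.6 × 0.05 / 0.06487 = 8.941 d
  layer 3 (coarse sand): t_3 = 2.36 × 0.31 / 0.06487 = 11.28 d
  layer 4 (silty sand): t_4 = 5.91 × 0.19 / 0.06487 = 17.31 d
Total t = Σ t_i = 56.67 days.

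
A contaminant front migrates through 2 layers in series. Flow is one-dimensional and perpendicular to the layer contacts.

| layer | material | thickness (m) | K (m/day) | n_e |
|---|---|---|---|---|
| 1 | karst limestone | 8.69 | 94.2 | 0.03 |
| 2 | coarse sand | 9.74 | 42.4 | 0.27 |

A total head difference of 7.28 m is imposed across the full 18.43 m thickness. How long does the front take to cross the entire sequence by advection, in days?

With flow normal to the layers, continuity requires the same specific discharge q through every layer.
Σ(b_i/K_i) = 8.69/94.2 + 9.74/42.4 = 0.3220 d.
q = Δh / Σ(b_i/K_i) = 7.28 / 0.3220 = 22.61 m/day.
In each layer the seepage velocity is v_i = q/n_i, so the layer transit time is t_i = b_i·n_i / q:
  layer 1 (karst limestone): t_1 = 8.69 × 0.03 / 22.61 = 0.01153 d
  layer 2 (coarse sand): t_2 = 9.74 × 0.27 / 22.61 = 0.1163 d
Total t = Σ t_i = 0.1278 days.

0.128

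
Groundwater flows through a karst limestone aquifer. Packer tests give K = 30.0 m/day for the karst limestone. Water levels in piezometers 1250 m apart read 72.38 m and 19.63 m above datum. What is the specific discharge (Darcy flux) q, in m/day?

Hydraulic gradient i = (72.38 − 19.63) / 1250 = 52.75 / 1250 = 0.04220.
Specific discharge q = K · i = 30.00 × 0.04220 = 1.266 m/day.

1.27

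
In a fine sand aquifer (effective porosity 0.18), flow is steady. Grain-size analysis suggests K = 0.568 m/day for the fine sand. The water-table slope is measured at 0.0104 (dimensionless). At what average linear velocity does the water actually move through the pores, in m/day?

0.0328

Hydraulic gradient i = 0.0104.
Darcy flux q = K · i = 0.5680 × 0.01040 = 0.005907 m/day.
Seepage velocity v = q / n_e = 0.005907 / 0.18 = 0.03282 m/day.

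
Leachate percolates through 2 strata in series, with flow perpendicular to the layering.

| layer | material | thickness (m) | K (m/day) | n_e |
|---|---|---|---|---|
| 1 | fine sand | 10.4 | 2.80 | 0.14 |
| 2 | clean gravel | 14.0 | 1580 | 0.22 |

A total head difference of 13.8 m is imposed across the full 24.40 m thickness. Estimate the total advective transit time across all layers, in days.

With flow normal to the layers, continuity requires the same specific discharge q through every layer.
Σ(b_i/K_i) = 10.4/2.80 + 14.0/1580 = 3.723 d.
q = Δh / Σ(b_i/K_i) = 13.8 / 3.723 = 3.707 m/day.
In each layer the seepage velocity is v_i = q/n_i, so the layer transit time is t_i = b_i·n_i / q:
  layer 1 (fine sand): t_1 = 10.4 × 0.14 / 3.707 = 0.3928 d
  layer 2 (clean gravel): t_2 = 14.0 × 0.22 / 3.707 = 0.8310 d
Total t = Σ t_i = 1.224 days.

1.22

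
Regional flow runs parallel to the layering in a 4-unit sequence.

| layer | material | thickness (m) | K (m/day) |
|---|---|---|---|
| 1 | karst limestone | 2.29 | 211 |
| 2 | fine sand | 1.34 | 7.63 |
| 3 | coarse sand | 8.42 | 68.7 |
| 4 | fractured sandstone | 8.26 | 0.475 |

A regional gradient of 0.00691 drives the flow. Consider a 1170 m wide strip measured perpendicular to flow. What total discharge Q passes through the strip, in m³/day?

Flow is parallel to layering, so each bed carries its own Darcy discharge and the transmissivities add.
Σ(K_i·b_i) = 211×2.29 + 7.63×1.34 + 68.7×8.42 + 0.475×8.26 = 1076 m²/day.
Hydraulic gradient i = 0.00691.
Q = Σ(K_i·b_i) · W · i = 1076 × 1170 × 0.006910 = 8697 m³/day.

8700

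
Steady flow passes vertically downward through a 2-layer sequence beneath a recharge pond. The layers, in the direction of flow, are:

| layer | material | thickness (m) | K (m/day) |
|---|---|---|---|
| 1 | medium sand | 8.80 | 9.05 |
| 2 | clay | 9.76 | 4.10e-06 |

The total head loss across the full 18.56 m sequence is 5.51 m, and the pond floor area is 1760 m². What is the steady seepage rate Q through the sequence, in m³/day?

Flow is perpendicular to layering, so the layers act in series and the equivalent K is the thickness-weighted harmonic mean.
Total thickness L = 8.80 + 9.76 = 18.56 m.
Σ(b_i/K_i) = 8.80/9.05 + 9.76/4.10e-06 = 2.380e+06 d.
K_eq = L / Σ(b_i/K_i) = 18.56 / 2.380e+06 = 7.797e-06 m/day.
Q = K_eq · A · (Δh/L) = 7.797e-06 × 1760 × (5.51/18.56) = 0.004074 m³/day.

0.00407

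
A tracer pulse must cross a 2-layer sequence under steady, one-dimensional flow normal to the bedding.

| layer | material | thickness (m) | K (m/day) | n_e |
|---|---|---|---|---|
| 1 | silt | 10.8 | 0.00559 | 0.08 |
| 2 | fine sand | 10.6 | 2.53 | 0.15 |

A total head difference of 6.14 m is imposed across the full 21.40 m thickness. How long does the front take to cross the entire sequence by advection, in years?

With flow normal to the layers, continuity requires the same specific discharge q through every layer.
Σ(b_i/K_i) = 10.8/0.00559 + 10.6/2.53 = 1936 d.
q = Δh / Σ(b_i/K_i) = 6.14 / 1936 = 0.003171 m/day.
In each layer the seepage velocity is v_i = q/n_i, so the layer transit time is t_i = b_i·n_i / q:
  layer 1 (silt): t_1 = 10.8 × 0.08 / 0.003171 = 272.5 d
  layer 2 (fine sand): t_2 = 10.6 × 0.15 / 0.003171 = 501.4 d
Total t = Σ t_i = 773.9 days = 2.119 years.

2.12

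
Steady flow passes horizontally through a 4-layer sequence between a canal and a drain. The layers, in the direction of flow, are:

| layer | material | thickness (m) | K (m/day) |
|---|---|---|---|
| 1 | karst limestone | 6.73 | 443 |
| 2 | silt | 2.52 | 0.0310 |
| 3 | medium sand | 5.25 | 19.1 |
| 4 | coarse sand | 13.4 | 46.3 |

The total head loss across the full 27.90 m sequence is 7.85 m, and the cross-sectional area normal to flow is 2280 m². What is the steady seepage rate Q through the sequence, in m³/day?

219

Flow is perpendicular to layering, so the layers act in series and the equivalent K is the thickness-weighted harmonic mean.
Total thickness L = 6.73 + 2.52 + 5.25 + 13.4 = 27.90 m.
Σ(b_i/K_i) = 6.73/443 + 2.52/0.0310 + 5.25/19.1 + 13.4/46.3 = 81.87 d.
K_eq = L / Σ(b_i/K_i) = 27.90 / 81.87 = 0.3408 m/day.
Q = K_eq · A · (Δh/L) = 0.3408 × 2280 × (7.85/27.90) = 218.6 m³/day.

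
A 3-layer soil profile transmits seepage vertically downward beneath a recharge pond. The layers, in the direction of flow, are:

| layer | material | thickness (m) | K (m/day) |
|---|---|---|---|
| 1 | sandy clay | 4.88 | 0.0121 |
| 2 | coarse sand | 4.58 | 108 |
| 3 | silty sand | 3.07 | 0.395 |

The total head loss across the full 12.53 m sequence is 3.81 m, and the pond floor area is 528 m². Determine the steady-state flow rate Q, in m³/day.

Flow is perpendicular to layering, so the layers act in series and the equivalent K is the thickness-weighted harmonic mean.
Total thickness L = 4.88 + 4.58 + 3.07 = 12.53 m.
Σ(b_i/K_i) = 4.88/0.0121 + 4.58/108 + 3.07/0.395 = 411.1 d.
K_eq = L / Σ(b_i/K_i) = 12.53 / 411.1 = 0.03048 m/day.
Q = K_eq · A · (Δh/L) = 0.03048 × 528 × (3.81/12.53) = 4.893 m³/day.

4.89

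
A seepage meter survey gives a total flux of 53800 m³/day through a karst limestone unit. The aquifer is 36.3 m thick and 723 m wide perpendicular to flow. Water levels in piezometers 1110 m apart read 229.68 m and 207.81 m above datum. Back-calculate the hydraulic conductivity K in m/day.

104

Cross-sectional area A = 723 × 36.3 = 26245 m².
Hydraulic gradient i = (229.68 − 207.81) / 1110 = 21.87 / 1110 = 0.01970.
From Q = K·A·i, K = Q / (A·i) = 53800 / (26245 × 0.01970) = 104.0 m/day.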